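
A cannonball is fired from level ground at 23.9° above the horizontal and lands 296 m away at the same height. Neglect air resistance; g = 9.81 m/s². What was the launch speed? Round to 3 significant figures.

62.6 m/s

On level ground, R = v₀² sin(2θ) / g, so v₀ = √(R g / sin 2θ).
sin(2 × 23.9°) = 0.7408.
v₀ = √(296 × 9.81 / 0.7408) = √3920 = 62.6 m/s.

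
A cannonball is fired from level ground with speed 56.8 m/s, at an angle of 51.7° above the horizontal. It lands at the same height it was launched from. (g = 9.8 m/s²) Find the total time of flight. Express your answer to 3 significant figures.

Vertical component: v_y = 56.8 sin 51.7° = 44.58 m/s.
For a projectile landing at launch height, time of flight is t = 2 v_y / g = 2 × 44.58 / 9.8 = 9.10 s.

9.10 s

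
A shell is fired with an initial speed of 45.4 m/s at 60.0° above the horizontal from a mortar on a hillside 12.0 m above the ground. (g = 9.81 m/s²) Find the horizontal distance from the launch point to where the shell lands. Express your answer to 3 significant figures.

Components: v_x = 45.4 cos 60.0° = 22.70 m/s, v_y = 45.4 sin 60.0° = 39.32 m/s.
Vertical: 0 = 12.0 + 39.32 t − ½(9.81) t² ⇒ 4.905 t² − 39.32 t − 12.0 = 0.
t = [39.32 + √(1546 + 235.4)] / 9.810 = 8.311 s.
Horizontal: R = v_x · t = 22.70 × 8.311 = 189 m.

189 m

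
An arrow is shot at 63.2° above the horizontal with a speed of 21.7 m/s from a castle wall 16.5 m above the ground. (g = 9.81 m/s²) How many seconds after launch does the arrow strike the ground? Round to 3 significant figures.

Vertical component: v_y = 21.7 sin 63.2° = 19.37 m/s.
Taking up as positive with launch at y = 16.5 m, landing at y = 0: 0 = 16.5 + 19.37 t − ½(9.81) t².
Solving 4.905 t² − 19.37 t − 16.5 = 0 gives t = [19.37 + √(19.37² + 4·4.905·16.5)] / 9.810 = 4.67 s.

4.67 s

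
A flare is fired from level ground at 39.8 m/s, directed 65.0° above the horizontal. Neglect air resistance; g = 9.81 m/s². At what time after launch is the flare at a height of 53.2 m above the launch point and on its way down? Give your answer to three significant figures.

v_y0 = 39.8 sin 65.0° = 36.07 m/s.
Set y = v_y0 t − ½ g t² = 53.2: 4.905 t² − 36.07 t + 53.2 = 0.
t = [36.07 ± √(1301 − 1044)] / 9.81 = (36.07 ± 16.03) / 9.81, giving t = 2.04 s or t = 5.31 s.
On the way down corresponds to the larger root: t = 5.31 s.

5.31 s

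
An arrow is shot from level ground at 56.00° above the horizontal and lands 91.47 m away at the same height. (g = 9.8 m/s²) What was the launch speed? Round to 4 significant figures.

31.09 m/s

On level ground, R = v₀² sin(2θ) / g, so v₀ = √(R g / sin 2θ).
sin(2 × 56.00°) = 0.9272.
v₀ = √(91.47 × 9.8 / 0.9272) = √966.79 = 31.09 m/s.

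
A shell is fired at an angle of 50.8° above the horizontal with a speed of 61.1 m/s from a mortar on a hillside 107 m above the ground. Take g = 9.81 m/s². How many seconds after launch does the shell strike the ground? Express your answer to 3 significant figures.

Vertical component: v_y = 61.1 sin 50.8° = 47.35 m/s.
Taking up as positive with launch at y = 107 m, landing at y = 0: 0 = 107 + 47.35 t − ½(9.81) t².
Solving 4.905 t² − 47.35 t − 107 = 0 gives t = [47.35 + √(47.35² + 4·4.905·107)] / 9.810 = 11.5 s.

11.5 s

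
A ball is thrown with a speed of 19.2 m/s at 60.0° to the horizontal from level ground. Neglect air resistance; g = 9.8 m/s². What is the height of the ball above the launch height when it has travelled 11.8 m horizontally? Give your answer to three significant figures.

v_x = 19.2 cos 60.0° = 9.600 m/s, v_y0 = 19.2 sin 60.0° = 16.63 m/s.
Time to reach x = 11.8 m: t = x / v_x = 11.8 / 9.600 = 1.229 s.
y = v_y0 t − ½ g t² = 16.63×1.229 − 4.900×1.229² = 13.0 m.

13.0 m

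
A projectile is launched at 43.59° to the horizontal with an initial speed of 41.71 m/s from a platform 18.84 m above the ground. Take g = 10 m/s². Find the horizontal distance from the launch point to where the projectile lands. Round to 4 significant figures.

191.7 m

Components: v_x = 41.71 cos 43.59° = 30.210 m/s, v_y = 41.71 sin 43.59° = 28.759 m/s.
Vertical: 0 = 18.84 + 28.759 t − ½(10) t² ⇒ 5.000 t² − 28.759 t − 18.84 = 0.
t = [28.759 + √(827.08 + 376.80)] / 10.00 = 6.3456 s.
Horizontal: R = v_x · t = 30.210 × 6.3456 = 191.7 m.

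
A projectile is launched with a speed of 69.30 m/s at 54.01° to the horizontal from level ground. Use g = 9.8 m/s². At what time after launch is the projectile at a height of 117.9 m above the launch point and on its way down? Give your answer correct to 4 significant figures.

8.667 s

v_y0 = 69.30 sin 54.01° = 56.072 m/s.
Set y = v_y0 t − ½ g t² = 117.9: 4.900 t² − 56.072 t + 117.9 = 0.
t = [56.072 ± √(3144.1 − 2310.8)] / 9.8 = (56.072 ± 28.867) / 9.8, giving t = 2.776 s or t = 8.667 s.
On the way down corresponds to the larger root: t = 8.667 s.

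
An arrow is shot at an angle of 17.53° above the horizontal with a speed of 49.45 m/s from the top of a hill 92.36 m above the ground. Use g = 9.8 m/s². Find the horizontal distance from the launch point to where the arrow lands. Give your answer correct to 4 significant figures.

288.6 m

Components: v_x = 49.45 cos 17.53° = 47.154 m/s, v_y = 49.45 sin 17.53° = 14.895 m/s.
Vertical: 0 = 92.36 + 14.895 t − ½(9.8) t² ⇒ 4.900 t² − 14.895 t − 92.36 = 0.
t = [14.895 + √(221.86 + 1810.3)] / 9.800 = 6.1198 s.
Horizontal: R = v_x · t = 47.154 × 6.1198 = 288.6 m.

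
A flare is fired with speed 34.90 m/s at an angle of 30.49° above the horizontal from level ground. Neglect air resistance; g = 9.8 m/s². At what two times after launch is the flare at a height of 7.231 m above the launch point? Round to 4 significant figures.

0.4693 s and 3.145 s

v_y0 = 34.90 sin 30.49° = 17.708 m/s.
Set y = v_y0 t − ½ g t² = 7.231: 4.900 t² − 17.708 t + 7.231 = 0.
t = [17.708 ± √(313.57 − 141.73)] / 9.8 = (17.708 ± 13.109) / 9.8, giving t = 0.4693 s or t = 3.145 s.
So the flare is at 7.231 m at t = 0.4693 s (rising) and t = 3.145 s (falling).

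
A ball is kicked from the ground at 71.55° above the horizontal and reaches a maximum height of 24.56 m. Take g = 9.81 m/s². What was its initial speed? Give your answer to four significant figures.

23.14 m/s

At maximum height v_y = 0, so (v₀ sin θ)² = 2 g H.
v₀ sin 71.55° = √(2 × 9.81 × 24.56) = 21.951 m/s.
v₀ = 21.951 / sin 71.55° = 21.951 / 0.9486 = 23.14 m/s.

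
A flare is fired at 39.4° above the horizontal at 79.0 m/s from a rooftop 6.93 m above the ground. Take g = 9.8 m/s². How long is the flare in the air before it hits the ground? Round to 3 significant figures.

Vertical component: v_y = 79.0 sin 39.4° = 50.14 m/s.
Taking up as positive with launch at y = 6.93 m, landing at y = 0: 0 = 6.93 + 50.14 t − ½(9.8) t².
Solving 4.900 t² − 50.14 t − 6.93 = 0 gives t = [50.14 + √(50.14² + 4·4.900·6.93)] / 9.800 = 10.4 s.

10.4 s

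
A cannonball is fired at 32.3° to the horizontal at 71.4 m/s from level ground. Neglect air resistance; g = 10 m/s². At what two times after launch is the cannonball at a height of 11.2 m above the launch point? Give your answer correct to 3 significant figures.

v_y0 = 71.4 sin 32.3° = 38.15 m/s.
Set y = v_y0 t − ½ g t² = 11.2: 5.000 t² − 38.15 t + 11.2 = 0.
t = [38.15 ± √(1455 − 224.0)] / 10 = (38.15 ± 35.09) / 10, giving t = 0.306 s or t = 7.32 s.
So the cannonball is at 11.2 m at t = 0.306 s (rising) and t = 7.32 s (falling).

0.306 s and 7.32 s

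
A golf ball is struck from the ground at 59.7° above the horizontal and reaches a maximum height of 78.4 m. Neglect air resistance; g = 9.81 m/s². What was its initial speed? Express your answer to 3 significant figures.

45.4 m/s

At maximum height v_y = 0, so (v₀ sin θ)² = 2 g H.
v₀ sin 59.7° = √(2 × 9.81 × 78.4) = 39.22 m/s.
v₀ = 39.22 / sin 59.7° = 39.22 / 0.8634 = 45.4 m/s.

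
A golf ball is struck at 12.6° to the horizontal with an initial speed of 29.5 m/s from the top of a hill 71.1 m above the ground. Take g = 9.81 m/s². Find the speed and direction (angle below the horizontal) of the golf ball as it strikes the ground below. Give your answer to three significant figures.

v_x = 29.5 cos 12.6° = 28.79 m/s (constant).
|v_y| at impact = √((6.435)² + 2×9.81×71.1) = 37.90 m/s.
Speed = √(28.79² + 37.90²) = 47.6 m/s; angle = arctan(37.90/28.79) = 52.8° below horizontal.

47.6 m/s at 52.8° below the horizontal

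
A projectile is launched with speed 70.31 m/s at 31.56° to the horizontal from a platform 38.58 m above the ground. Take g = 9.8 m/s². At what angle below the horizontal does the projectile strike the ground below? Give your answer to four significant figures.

37.48°

v_x = 70.31 cos 31.56° = 59.911 m/s.
At impact |v_y| = √(v_y0² + 2 g h) = √(36.800² + 2×9.8×38.58) = 45.939 m/s.
Angle below horizontal = arctan(|v_y| / v_x) = arctan(45.939 / 59.911) = 37.48°.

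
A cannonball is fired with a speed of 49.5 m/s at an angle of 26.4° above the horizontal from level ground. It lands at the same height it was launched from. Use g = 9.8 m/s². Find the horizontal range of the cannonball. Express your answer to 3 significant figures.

For level ground, R = v₀² sin(2θ) / g.
sin(2 × 26.4°) = sin 52.80° = 0.7965.
R = (49.5)² × 0.7965 / 9.8 = 199 m.

199 m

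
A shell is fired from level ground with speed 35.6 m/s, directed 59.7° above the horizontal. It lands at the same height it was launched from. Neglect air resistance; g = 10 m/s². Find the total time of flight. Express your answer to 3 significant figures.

Vertical component: v_y = 35.6 sin 59.7° = 30.74 m/s.
For a projectile landing at launch height, time of flight is t = 2 v_y / g = 2 × 30.74 / 10 = 6.15 s.

6.15 s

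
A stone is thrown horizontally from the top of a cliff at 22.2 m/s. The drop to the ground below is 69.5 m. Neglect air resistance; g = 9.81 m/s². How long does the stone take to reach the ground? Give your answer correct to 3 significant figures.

3.76 s

The horizontal speed doesn't affect the fall. With v_y0 = 0, h = ½ g t².
t = √(2 × 69.5 / 9.81) = √14.17 = 3.76 s.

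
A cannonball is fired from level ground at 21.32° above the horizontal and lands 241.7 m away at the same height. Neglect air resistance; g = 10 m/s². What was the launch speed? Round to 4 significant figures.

59.73 m/s

On level ground, R = v₀² sin(2θ) / g, so v₀ = √(R g / sin 2θ).
sin(2 × 21.32°) = 0.6774.
v₀ = √(241.7 × 10 / 0.6774) = √3568.1 = 59.73 m/s.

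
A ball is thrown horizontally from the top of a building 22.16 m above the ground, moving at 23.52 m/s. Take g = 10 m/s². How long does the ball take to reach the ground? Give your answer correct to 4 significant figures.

2.105 s

The horizontal speed doesn't affect the fall. With v_y0 = 0, h = ½ g t².
t = √(2 × 22.16 / 10) = √4.4320 = 2.105 s.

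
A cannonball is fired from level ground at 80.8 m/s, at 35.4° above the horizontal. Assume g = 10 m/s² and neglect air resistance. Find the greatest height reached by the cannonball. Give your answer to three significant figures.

110 m

Vertical component of launch velocity: v_y = 80.8 sin 35.4° = 46.81 m/s.
At the highest point the vertical velocity is zero, so v_y² = 2 g h_max.
h_max = (46.81)² / (2 × 10) = 2191 / 20.00 = 110 m.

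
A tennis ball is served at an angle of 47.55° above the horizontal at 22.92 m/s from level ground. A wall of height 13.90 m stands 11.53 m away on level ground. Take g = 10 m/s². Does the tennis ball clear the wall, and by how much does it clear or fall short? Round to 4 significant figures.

v_x = 22.92 cos 47.55° = 15.470 m/s; v_y0 = 22.92 sin 47.55° = 16.912 m/s.
Time to reach the wall: t = 11.53 / 15.470 = 0.74531 s.
Height at that point: y = 16.912×0.74531 − 5.000×0.74531² = 9.8272 m.
That is 13.90 − 9.8272 = 4.073 m below the top of the wall, so the tennis ball does not clear it.

No — it falls 4.073 m short of clearing the wall.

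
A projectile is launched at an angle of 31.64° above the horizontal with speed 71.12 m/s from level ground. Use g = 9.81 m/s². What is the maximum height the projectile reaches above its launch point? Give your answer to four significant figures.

70.94 m

Vertical component of launch velocity: v_y = 71.12 sin 31.64° = 37.308 m/s.
At the highest point the vertical velocity is zero, so v_y² = 2 g h_max.
h_max = (37.308)² / (2 × 9.81) = 1391.9 / 19.62 = 70.94 m.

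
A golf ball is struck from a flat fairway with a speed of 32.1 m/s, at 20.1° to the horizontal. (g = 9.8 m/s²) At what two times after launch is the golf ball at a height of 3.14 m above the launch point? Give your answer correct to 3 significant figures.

0.334 s and 1.92 s

v_y0 = 32.1 sin 20.1° = 11.03 m/s.
Set y = v_y0 t − ½ g t² = 3.14: 4.900 t² − 11.03 t + 3.14 = 0.
t = [11.03 ± √(121.7 − 61.54)] / 9.8 = (11.03 ± 7.756) / 9.8, giving t = 0.334 s or t = 1.92 s.
So the golf ball is at 3.14 m at t = 0.334 s (rising) and t = 1.92 s (falling).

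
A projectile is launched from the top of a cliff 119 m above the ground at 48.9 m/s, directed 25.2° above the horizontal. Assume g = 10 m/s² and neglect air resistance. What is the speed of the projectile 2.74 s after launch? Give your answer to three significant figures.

v_x = 48.9 cos 25.2° = 44.25 m/s (constant).
v_y(t) = 48.9 sin 25.2° − g t = 20.82 − 10 × 2.74 = -6.580 m/s.
Speed = √(v_x² + v_y²) = √(1958 + 43.30) = 44.7 m/s.

44.7 m/s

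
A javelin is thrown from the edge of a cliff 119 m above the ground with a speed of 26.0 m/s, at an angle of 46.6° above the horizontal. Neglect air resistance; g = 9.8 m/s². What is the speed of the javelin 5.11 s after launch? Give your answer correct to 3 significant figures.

v_x = 26.0 cos 46.6° = 17.86 m/s (constant).
v_y(t) = 26.0 sin 46.6° − g t = 18.89 − 9.8 × 5.11 = -31.19 m/s.
Speed = √(v_x² + v_y²) = √(319.0 + 972.8) = 35.9 m/s.

35.9 m/s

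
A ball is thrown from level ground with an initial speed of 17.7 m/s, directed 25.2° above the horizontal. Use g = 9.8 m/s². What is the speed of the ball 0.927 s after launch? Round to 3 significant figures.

16.1 m/s

v_x = 17.7 cos 25.2° = 16.02 m/s (constant).
v_y(t) = 17.7 sin 25.2° − g t = 7.536 − 9.8 × 0.927 = -1.549 m/s.
Speed = √(v_x² + v_y²) = √(256.6 + 2.399) = 16.1 m/s.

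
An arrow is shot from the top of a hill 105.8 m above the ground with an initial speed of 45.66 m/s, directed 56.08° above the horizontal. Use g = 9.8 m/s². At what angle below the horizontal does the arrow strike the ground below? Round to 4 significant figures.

v_x = 45.66 cos 56.08° = 25.480 m/s.
At impact |v_y| = √(v_y0² + 2 g h) = √(37.889² + 2×9.8×105.8) = 59.239 m/s.
Angle below horizontal = arctan(|v_y| / v_x) = arctan(59.239 / 25.480) = 66.73°.

66.73°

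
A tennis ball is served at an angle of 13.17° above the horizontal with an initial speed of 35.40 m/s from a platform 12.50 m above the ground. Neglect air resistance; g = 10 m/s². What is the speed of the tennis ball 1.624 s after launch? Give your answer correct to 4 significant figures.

v_x = 35.40 cos 13.17° = 34.469 m/s (constant).
v_y(t) = 35.40 sin 13.17° − g t = 8.0656 − 10 × 1.624 = -8.1744 m/s.
Speed = √(v_x² + v_y²) = √(1188.1 + 66.821) = 35.42 m/s.

35.42 m/s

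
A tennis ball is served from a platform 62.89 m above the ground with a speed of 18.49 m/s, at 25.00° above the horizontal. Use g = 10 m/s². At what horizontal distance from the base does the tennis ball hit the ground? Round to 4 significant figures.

Components: v_x = 18.49 cos 25.00° = 16.758 m/s, v_y = 18.49 sin 25.00° = 7.8142 m/s.
Vertical: 0 = 62.89 + 7.8142 t − ½(10) t² ⇒ 5.000 t² − 7.8142 t − 62.89 = 0.
t = [7.8142 + √(61.062 + 1257.8)] / 10.00 = 4.4130 s.
Horizontal: R = v_x · t = 16.758 × 4.4130 = 73.95 m.

73.95 m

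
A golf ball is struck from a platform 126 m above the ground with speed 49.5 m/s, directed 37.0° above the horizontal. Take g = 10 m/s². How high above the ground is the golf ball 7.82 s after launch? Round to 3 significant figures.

v_y0 = 49.5 sin 37.0° = 29.79 m/s.
y(t) = 126 + v_y0 t − ½ g t² = 126 + 29.79×7.82 − ½×10×7.82² = 53.2 m.

53.2 m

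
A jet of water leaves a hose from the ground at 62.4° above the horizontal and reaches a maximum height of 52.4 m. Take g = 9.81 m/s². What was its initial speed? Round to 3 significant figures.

36.2 m/s

At maximum height v_y = 0, so (v₀ sin θ)² = 2 g H.
v₀ sin 62.4° = √(2 × 9.81 × 52.4) = 32.06 m/s.
v₀ = 32.06 / sin 62.4° = 32.06 / 0.8862 = 36.2 m/s.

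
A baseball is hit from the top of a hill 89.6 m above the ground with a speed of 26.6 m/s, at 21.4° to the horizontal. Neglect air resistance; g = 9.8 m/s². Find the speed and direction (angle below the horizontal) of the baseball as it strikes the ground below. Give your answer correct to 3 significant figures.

49.6 m/s at 60.1° below the horizontal

v_x = 26.6 cos 21.4° = 24.77 m/s (constant).
|v_y| at impact = √((9.706)² + 2×9.8×89.6) = 43.02 m/s.
Speed = √(24.77² + 43.02²) = 49.6 m/s; angle = arctan(43.02/24.77) = 60.1° below horizontal.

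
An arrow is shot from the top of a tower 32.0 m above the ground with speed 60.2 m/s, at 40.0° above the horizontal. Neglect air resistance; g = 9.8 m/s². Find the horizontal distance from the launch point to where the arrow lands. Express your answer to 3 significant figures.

399 m

Components: v_x = 60.2 cos 40.0° = 46.12 m/s, v_y = 60.2 sin 40.0° = 38.70 m/s.
Vertical: 0 = 32.0 + 38.70 t − ½(9.8) t² ⇒ 4.900 t² − 38.70 t − 32.0 = 0.
t = [38.70 + √(1498 + 627.2)] / 9.800 = 8.653 s.
Horizontal: R = v_x · t = 46.12 × 8.653 = 399 m.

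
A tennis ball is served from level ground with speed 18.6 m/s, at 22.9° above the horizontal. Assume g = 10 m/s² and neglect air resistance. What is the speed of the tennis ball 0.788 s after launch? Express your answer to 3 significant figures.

17.1 m/s

v_x = 18.6 cos 22.9° = 17.13 m/s (constant).
v_y(t) = 18.6 sin 22.9° − g t = 7.238 − 10 × 0.788 = -0.6420 m/s.
Speed = √(v_x² + v_y²) = √(293.4 + 0.4122) = 17.1 m/s.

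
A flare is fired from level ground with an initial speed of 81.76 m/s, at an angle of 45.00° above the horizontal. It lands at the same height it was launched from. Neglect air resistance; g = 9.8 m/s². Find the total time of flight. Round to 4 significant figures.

Vertical component: v_y = 81.76 sin 45.00° = 57.813 m/s.
For a projectile landing at launch height, time of flight is t = 2 v_y / g = 2 × 57.813 / 9.8 = 11.80 s.

11.80 s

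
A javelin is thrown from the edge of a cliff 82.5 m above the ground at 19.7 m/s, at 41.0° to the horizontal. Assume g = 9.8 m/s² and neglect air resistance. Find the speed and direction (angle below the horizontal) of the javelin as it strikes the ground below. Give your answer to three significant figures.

v_x = 19.7 cos 41.0° = 14.87 m/s (constant).
|v_y| at impact = √((12.92)² + 2×9.8×82.5) = 42.24 m/s.
Speed = √(14.87² + 42.24²) = 44.8 m/s; angle = arctan(42.24/14.87) = 70.6° below horizontal.

44.8 m/s at 70.6° below the horizontal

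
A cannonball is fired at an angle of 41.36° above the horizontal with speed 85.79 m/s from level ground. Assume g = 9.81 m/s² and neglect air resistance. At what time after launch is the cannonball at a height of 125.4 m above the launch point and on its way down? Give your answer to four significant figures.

v_y0 = 85.79 sin 41.36° = 56.689 m/s.
Set y = v_y0 t − ½ g t² = 125.4: 4.905 t² − 56.689 t + 125.4 = 0.
t = [56.689 ± √(3213.6 − 2460.3)] / 9.81 = (56.689 ± 27.446) / 9.81, giving t = 2.981 s or t = 8.576 s.
On the way down corresponds to the larger root: t = 8.576 s.

8.576 s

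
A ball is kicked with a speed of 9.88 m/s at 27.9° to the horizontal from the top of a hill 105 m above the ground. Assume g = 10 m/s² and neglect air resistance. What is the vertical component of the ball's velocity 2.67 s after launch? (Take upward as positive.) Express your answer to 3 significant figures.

Initial vertical component: v_y0 = 9.88 sin 27.9° = 4.623 m/s.
v_y(t) = v_y0 − g t = 4.623 − 10 × 2.67 = -22.1 m/s.

-22.1 m/s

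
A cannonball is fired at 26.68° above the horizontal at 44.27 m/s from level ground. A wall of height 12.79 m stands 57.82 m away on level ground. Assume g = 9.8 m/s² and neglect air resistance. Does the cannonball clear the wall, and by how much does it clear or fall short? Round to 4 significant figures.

Yes — it clears the wall by 5.796 m.

v_x = 44.27 cos 26.68° = 39.556 m/s; v_y0 = 44.27 sin 26.68° = 19.878 m/s.
Time to reach the wall: t = 57.82 / 39.556 = 1.4617 s.
Height at that point: y = 19.878×1.4617 − 4.900×1.4617² = 18.586 m.
That is 18.586 − 12.79 = 5.796 m above the top of the wall, so the cannonball clears it.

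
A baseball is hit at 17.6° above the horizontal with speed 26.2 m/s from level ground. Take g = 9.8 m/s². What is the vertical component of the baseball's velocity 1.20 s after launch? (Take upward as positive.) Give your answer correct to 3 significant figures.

Initial vertical component: v_y0 = 26.2 sin 17.6° = 7.922 m/s.
v_y(t) = v_y0 − g t = 7.922 − 9.8 × 1.20 = -3.84 m/s.

-3.84 m/s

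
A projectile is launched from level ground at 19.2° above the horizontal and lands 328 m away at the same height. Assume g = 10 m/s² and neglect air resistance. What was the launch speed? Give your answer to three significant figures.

On level ground, R = v₀² sin(2θ) / g, so v₀ = √(R g / sin 2θ).
sin(2 × 19.2°) = 0.6211.
v₀ = √(328 × 10 / 0.6211) = √5281 = 72.7 m/s.

72.7 m/s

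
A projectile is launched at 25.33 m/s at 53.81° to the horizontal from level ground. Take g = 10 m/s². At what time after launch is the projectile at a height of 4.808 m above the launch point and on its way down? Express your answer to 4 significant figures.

v_y0 = 25.33 sin 53.81° = 20.443 m/s.
Set y = v_y0 t − ½ g t² = 4.808: 5.000 t² − 20.443 t + 4.808 = 0.
t = [20.443 ± √(417.92 − 96.160)] / 10 = (20.443 ± 17.938) / 10, giving t = 0.2505 s or t = 3.838 s.
On the way down corresponds to the larger root: t = 3.838 s.

3.838 s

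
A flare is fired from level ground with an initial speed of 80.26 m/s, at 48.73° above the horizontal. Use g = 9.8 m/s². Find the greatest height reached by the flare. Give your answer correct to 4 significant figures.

Vertical component of launch velocity: v_y = 80.26 sin 48.73° = 60.324 m/s.
At the highest point the vertical velocity is zero, so v_y² = 2 g h_max.
h_max = (60.324)² / (2 × 9.8) = 3639.0 / 19.60 = 185.7 m.

185.7 m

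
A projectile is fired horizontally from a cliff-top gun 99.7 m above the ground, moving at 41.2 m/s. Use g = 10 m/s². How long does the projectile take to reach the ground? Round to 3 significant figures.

The horizontal speed doesn't affect the fall. With v_y0 = 0, h = ½ g t².
t = √(2 × 99.7 / 10) = √19.94 = 4.47 s.

4.47 s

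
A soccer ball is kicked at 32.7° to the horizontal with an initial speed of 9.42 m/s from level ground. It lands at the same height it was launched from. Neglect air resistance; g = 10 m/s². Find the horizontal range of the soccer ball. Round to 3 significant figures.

For level ground, R = v₀² sin(2θ) / g.
sin(2 × 32.7°) = sin 65.40° = 0.9092.
R = (9.42)² × 0.9092 / 10 = 8.07 m.

8.07 m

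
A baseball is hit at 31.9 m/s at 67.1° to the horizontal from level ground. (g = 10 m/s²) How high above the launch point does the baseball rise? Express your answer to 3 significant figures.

Vertical component of launch velocity: v_y = 31.9 sin 67.1° = 29.39 m/s.
At the highest point the vertical velocity is zero, so v_y² = 2 g h_max.
h_max = (29.39)² / (2 × 10) = 863.8 / 20.00 = 43.2 m.

43.2 m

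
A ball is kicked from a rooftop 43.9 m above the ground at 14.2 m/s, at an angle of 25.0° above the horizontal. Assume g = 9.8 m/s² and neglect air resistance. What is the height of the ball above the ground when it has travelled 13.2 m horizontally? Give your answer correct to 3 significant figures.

44.9 m

v_x = 14.2 cos 25.0° = 12.87 m/s, v_y0 = 14.2 sin 25.0° = 6.001 m/s.
Time to reach x = 13.2 m: t = x / v_x = 13.2 / 12.87 = 1.026 s.
y = 43.9 + v_y0 t − ½ g t² = 43.9 + 6.001×1.026 − 4.900×1.026² = 44.9 m.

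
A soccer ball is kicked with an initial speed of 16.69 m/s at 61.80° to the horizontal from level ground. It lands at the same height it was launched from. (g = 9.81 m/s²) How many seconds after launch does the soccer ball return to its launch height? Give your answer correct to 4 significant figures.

Vertical component: v_y = 16.69 sin 61.80° = 14.709 m/s.
For a projectile landing at launch height, time of flight is t = 2 v_y / g = 2 × 14.709 / 9.81 = 2.999 s.

2.999 s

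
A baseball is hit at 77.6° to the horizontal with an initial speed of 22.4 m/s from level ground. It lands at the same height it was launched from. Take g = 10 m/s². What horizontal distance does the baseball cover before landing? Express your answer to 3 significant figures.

For level ground, R = v₀² sin(2θ) / g.
sin(2 × 77.6°) = sin 155.2° = 0.4195.
R = (22.4)² × 0.4195 / 10 = 21.0 m.

21.0 m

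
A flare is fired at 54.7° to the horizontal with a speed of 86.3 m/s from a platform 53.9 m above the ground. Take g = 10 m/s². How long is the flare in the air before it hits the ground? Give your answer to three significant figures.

Vertical component: v_y = 86.3 sin 54.7° = 70.43 m/s.
Taking up as positive with launch at y = 53.9 m, landing at y = 0: 0 = 53.9 + 70.43 t − ½(10) t².
Solving 5.000 t² − 70.43 t − 53.9 = 0 gives t = [70.43 + √(70.43² + 4·5.000·53.9)] / 10.00 = 14.8 s.

14.8 s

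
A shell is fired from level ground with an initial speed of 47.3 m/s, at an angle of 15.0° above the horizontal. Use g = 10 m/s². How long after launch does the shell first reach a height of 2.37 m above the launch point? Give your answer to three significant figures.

v_y0 = 47.3 sin 15.0° = 12.24 m/s.
Set y = v_y0 t − ½ g t² = 2.37: 5.000 t² − 12.24 t + 2.37 = 0.
t = [12.24 ± √(149.8 − 47.40)] / 10 = (12.24 ± 10.12) / 10, giving t = 0.212 s or t = 2.24 s.
The shell is on the way up at the first time, so t = 0.212 s.

0.212 s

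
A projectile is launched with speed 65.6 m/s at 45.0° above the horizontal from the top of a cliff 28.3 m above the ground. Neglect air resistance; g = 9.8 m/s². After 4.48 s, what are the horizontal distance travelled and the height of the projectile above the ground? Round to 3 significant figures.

v_x = 65.6 cos 45.0° = 46.39 m/s; v_y0 = 65.6 sin 45.0° = 46.39 m/s.
x = v_x t = 46.39 × 4.48 = 208 m.
y = 28.3 + v_y0 t − ½ g t² = 138 m.

x = 208 m, y = 138 m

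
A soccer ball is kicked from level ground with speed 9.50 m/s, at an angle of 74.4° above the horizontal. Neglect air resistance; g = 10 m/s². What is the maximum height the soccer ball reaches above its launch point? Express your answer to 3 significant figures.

Vertical component of launch velocity: v_y = 9.50 sin 74.4° = 9.150 m/s.
At the highest point the vertical velocity is zero, so v_y² = 2 g h_max.
h_max = (9.150)² / (2 × 10) = 83.72 / 20.00 = 4.19 m.

4.19 m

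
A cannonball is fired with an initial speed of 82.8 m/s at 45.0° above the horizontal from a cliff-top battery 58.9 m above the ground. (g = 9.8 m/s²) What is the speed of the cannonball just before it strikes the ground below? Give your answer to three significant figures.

v_x = 82.8 cos 45.0° = 58.55 m/s is unchanged throughout.
For the vertical component, v_y² = v_y0² + 2 g h = (58.55)² + 2×9.8×58.9 = 4583, so |v_y| = 67.70 m/s.
Impact speed = √(v_x² + v_y²) = √(3428 + 4583) = 89.5 m/s.

89.5 m/s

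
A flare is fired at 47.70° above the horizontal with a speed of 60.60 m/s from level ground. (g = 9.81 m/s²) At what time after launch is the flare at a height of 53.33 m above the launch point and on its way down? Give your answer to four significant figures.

v_y0 = 60.60 sin 47.70° = 44.822 m/s.
Set y = v_y0 t − ½ g t² = 53.33: 4.905 t² − 44.822 t + 53.33 = 0.
t = [44.822 ± √(2009.0 − 1046.3)] / 9.81 = (44.822 ± 31.027) / 9.81, giving t = 1.406 s or t = 7.732 s.
On the way down corresponds to the larger root: t = 7.732 s.

7.732 s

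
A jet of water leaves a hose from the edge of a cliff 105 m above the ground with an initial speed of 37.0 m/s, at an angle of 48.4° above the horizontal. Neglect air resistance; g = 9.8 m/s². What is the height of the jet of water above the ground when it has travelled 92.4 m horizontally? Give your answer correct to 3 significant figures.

v_x = 37.0 cos 48.4° = 24.57 m/s, v_y0 = 37.0 sin 48.4° = 27.67 m/s.
Time to reach x = 92.4 m: t = x / v_x = 92.4 / 24.57 = 3.761 s.
y = 105 + v_y0 t − ½ g t² = 105 + 27.67×3.761 − 4.900×3.761² = 140 m.

140 m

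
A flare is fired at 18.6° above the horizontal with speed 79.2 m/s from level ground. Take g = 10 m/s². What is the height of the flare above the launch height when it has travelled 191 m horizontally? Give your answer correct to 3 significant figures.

31.9 m

v_x = 79.2 cos 18.6° = 75.06 m/s, v_y0 = 79.2 sin 18.6° = 25.26 m/s.
Time to reach x = 191 m: t = x / v_x = 191 / 75.06 = 2.545 s.
y = v_y0 t − ½ g t² = 25.26×2.545 − 5.000×2.545² = 31.9 m.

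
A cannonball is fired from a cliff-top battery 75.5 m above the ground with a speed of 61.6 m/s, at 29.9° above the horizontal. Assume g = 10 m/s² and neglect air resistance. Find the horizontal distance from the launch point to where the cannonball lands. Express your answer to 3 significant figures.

428 m

Components: v_x = 61.6 cos 29.9° = 53.40 m/s, v_y = 61.6 sin 29.9° = 30.71 m/s.
Vertical: 0 = 75.5 + 30.71 t − ½(10) t² ⇒ 5.000 t² − 30.71 t − 75.5 = 0.
t = [30.71 + √(943.1 + 1510)] / 10.00 = 8.024 s.
Horizontal: R = v_x · t = 53.40 × 8.024 = 428 m.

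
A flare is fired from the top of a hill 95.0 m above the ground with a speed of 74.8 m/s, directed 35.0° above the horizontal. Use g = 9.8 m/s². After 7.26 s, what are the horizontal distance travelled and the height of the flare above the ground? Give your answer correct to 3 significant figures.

x = 445 m, y = 148 m

v_x = 74.8 cos 35.0° = 61.27 m/s; v_y0 = 74.8 sin 35.0° = 42.90 m/s.
x = v_x t = 61.27 × 7.26 = 445 m.
y = 95.0 + v_y0 t − ½ g t² = 148 m.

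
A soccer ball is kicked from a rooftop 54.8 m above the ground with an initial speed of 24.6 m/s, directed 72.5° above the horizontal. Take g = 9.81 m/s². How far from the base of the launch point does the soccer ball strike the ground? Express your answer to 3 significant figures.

48.1 m

Components: v_x = 24.6 cos 72.5° = 7.397 m/s, v_y = 24.6 sin 72.5° = 23.46 m/s.
Vertical: 0 = 54.8 + 23.46 t − ½(9.81) t² ⇒ 4.905 t² − 23.46 t − 54.8 = 0.
t = [23.46 + √(550.4 + 1075)] / 9.810 = 6.501 s.
Horizontal: R = v_x · t = 7.397 × 6.501 = 48.1 m.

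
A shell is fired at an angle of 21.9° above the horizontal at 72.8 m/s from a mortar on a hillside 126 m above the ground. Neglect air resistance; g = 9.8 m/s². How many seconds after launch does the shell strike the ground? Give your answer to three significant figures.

8.55 s

Vertical component: v_y = 72.8 sin 21.9° = 27.15 m/s.
Taking up as positive with launch at y = 126 m, landing at y = 0: 0 = 126 + 27.15 t − ½(9.8) t².
Solving 4.900 t² − 27.15 t − 126 = 0 gives t = [27.15 + √(27.15² + 4·4.900·126)] / 9.800 = 8.55 s.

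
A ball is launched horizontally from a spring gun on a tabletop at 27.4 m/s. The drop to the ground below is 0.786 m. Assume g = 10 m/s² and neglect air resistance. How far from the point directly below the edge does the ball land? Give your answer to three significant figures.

10.9 m

Initial vertical velocity is zero, so the fall time comes from h = ½ g t²: t = √(2 × 0.786 / 10) = 0.3965 s.
Horizontal motion is uniform at 27.4 m/s, so x = 27.4 × 0.3965 = 10.9 m.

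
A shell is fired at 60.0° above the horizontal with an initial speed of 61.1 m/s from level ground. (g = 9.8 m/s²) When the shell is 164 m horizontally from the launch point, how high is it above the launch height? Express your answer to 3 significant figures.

v_x = 61.1 cos 60.0° = 30.55 m/s, v_y0 = 61.1 sin 60.0° = 52.91 m/s.
Time to reach x = 164 m: t = x / v_x = 164 / 30.55 = 5.368 s.
y = v_y0 t − ½ g t² = 52.91×5.368 − 4.900×5.368² = 143 m.

143 m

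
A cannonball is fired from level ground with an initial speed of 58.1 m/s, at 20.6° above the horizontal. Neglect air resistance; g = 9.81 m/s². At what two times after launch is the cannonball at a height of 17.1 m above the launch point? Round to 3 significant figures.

v_y0 = 58.1 sin 20.6° = 20.44 m/s.
Set y = v_y0 t − ½ g t² = 17.1: 4.905 t² − 20.44 t + 17.1 = 0.
t = [20.44 ± √(417.8 − 335.5)] / 9.81 = (20.44 ± 9.072) / 9.81, giving t = 1.16 s or t = 3.01 s.
So the cannonball is at 17.1 m at t = 1.16 s (rising) and t = 3.01 s (falling).

1.16 s and 3.01 s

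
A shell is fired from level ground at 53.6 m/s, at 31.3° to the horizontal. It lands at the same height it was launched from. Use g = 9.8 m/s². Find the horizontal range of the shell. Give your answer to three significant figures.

Components: v_x = 53.6 cos 31.3° = 45.80 m/s, v_y = 53.6 sin 31.3° = 27.85 m/s.
Time of flight (same landing height): t = 2 v_y / g = 2 × 27.85 / 9.8 = 5.684 s.
Range: R = v_x · t = 45.80 × 5.684 = 260 m.

260 m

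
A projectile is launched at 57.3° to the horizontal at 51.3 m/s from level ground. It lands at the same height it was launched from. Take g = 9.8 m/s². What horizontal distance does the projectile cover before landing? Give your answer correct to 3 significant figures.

For level ground, R = v₀² sin(2θ) / g.
sin(2 × 57.3°) = sin 114.6° = 0.9092.
R = (51.3)² × 0.9092 / 9.8 = 244 m.

244 m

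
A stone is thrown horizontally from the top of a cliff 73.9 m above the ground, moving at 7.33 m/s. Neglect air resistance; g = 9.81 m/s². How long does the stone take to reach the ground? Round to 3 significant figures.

3.88 s

The horizontal speed doesn't affect the fall. With v_y0 = 0, h = ½ g t².
t = √(2 × 73.9 / 9.81) = √15.07 = 3.88 s.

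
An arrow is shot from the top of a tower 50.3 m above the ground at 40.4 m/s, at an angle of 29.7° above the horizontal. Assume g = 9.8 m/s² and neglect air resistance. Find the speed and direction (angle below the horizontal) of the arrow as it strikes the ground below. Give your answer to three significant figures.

51.2 m/s at 46.7° below the horizontal

v_x = 40.4 cos 29.7° = 35.09 m/s (constant).
|v_y| at impact = √((20.02)² + 2×9.8×50.3) = 37.24 m/s.
Speed = √(35.09² + 37.24²) = 51.2 m/s; angle = arctan(37.24/35.09) = 46.7° below horizontal.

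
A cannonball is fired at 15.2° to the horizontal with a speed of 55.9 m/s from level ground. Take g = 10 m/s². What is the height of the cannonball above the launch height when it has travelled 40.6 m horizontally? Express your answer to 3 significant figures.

8.20 m

v_x = 55.9 cos 15.2° = 53.94 m/s, v_y0 = 55.9 sin 15.2° = 14.66 m/s.
Time to reach x = 40.6 m: t = x / v_x = 40.6 / 53.94 = 0.7527 s.
y = v_y0 t − ½ g t² = 14.66×0.7527 − 5.000×0.7527² = 8.20 m.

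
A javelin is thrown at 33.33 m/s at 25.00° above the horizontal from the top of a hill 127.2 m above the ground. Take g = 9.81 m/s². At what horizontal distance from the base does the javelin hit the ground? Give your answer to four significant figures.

203.2 m

Components: v_x = 33.33 cos 25.00° = 30.207 m/s, v_y = 33.33 sin 25.00° = 14.086 m/s.
Vertical: 0 = 127.2 + 14.086 t − ½(9.81) t² ⇒ 4.905 t² − 14.086 t − 127.2 = 0.
t = [14.086 + √(198.42 + 2495.7)] / 9.810 = 6.7269 s.
Horizontal: R = v_x · t = 30.207 × 6.7269 = 203.2 m.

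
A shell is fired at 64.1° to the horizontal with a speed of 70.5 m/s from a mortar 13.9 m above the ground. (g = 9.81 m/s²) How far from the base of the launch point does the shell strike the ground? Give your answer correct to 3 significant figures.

405 m

Components: v_x = 70.5 cos 64.1° = 30.79 m/s, v_y = 70.5 sin 64.1° = 63.42 m/s.
Vertical: 0 = 13.9 + 63.42 t − ½(9.81) t² ⇒ 4.905 t² − 63.42 t − 13.9 = 0.
t = [63.42 + √(4022 + 272.7)] / 9.810 = 13.15 s.
Horizontal: R = v_x · t = 30.79 × 13.15 = 405 m.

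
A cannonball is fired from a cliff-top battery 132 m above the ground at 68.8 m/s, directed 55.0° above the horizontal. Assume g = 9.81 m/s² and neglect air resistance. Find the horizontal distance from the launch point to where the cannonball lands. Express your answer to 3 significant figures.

532 m

Components: v_x = 68.8 cos 55.0° = 39.46 m/s, v_y = 68.8 sin 55.0° = 56.36 m/s.
Vertical: 0 = 132 + 56.36 t − ½(9.81) t² ⇒ 4.905 t² − 56.36 t − 132 = 0.
t = [56.36 + √(3176 + 2590)] / 9.810 = 13.49 s.
Horizontal: R = v_x · t = 39.46 × 13.49 = 532 m.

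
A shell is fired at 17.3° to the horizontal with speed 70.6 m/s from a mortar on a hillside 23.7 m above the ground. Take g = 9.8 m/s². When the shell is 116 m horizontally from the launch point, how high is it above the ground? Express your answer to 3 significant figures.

v_x = 70.6 cos 17.3° = 67.41 m/s, v_y0 = 70.6 sin 17.3° = 20.99 m/s.
Time to reach x = 116 m: t = x / v_x = 116 / 67.41 = 1.721 s.
y = 23.7 + v_y0 t − ½ g t² = 23.7 + 20.99×1.721 − 4.900×1.721² = 45.3 m.

45.3 m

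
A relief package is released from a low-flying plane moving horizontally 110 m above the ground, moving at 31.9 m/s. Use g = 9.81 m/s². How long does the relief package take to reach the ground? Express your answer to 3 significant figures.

4.74 s

The horizontal speed doesn't affect the fall. With v_y0 = 0, h = ½ g t².
t = √(2 × 110 / 9.81) = √22.43 = 4.74 s.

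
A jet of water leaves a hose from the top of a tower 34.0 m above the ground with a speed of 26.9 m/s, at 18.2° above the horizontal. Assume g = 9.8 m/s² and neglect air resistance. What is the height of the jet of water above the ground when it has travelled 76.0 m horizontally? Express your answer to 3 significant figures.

v_x = 26.9 cos 18.2° = 25.55 m/s, v_y0 = 26.9 sin 18.2° = 8.402 m/s.
Time to reach x = 76.0 m: t = x / v_x = 76.0 / 25.55 = 2.975 s.
y = 34.0 + v_y0 t − ½ g t² = 34.0 + 8.402×2.975 − 4.900×2.975² = 15.6 m.

15.6 m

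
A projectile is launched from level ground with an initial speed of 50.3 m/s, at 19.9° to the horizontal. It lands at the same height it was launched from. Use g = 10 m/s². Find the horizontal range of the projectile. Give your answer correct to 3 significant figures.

162 m

For level ground, R = v₀² sin(2θ) / g.
sin(2 × 19.9°) = sin 39.80° = 0.6401.
R = (50.3)² × 0.6401 / 10 = 162 m.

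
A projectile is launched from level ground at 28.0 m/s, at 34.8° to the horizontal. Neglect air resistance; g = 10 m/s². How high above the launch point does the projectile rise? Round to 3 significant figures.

Vertical component of launch velocity: v_y = 28.0 sin 34.8° = 15.98 m/s.
At the highest point the vertical velocity is zero, so v_y² = 2 g h_max.
h_max = (15.98)² / (2 × 10) = 255.4 / 20.00 = 12.8 m.

12.8 m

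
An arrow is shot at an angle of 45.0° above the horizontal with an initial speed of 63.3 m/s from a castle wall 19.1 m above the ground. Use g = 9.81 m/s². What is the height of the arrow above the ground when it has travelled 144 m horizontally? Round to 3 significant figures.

112 m

v_x = 63.3 cos 45.0° = 44.76 m/s, v_y0 = 63.3 sin 45.0° = 44.76 m/s.
Time to reach x = 144 m: t = x / v_x = 144 / 44.76 = 3.217 s.
y = 19.1 + v_y0 t − ½ g t² = 19.1 + 44.76×3.217 − 4.905×3.217² = 112 m.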